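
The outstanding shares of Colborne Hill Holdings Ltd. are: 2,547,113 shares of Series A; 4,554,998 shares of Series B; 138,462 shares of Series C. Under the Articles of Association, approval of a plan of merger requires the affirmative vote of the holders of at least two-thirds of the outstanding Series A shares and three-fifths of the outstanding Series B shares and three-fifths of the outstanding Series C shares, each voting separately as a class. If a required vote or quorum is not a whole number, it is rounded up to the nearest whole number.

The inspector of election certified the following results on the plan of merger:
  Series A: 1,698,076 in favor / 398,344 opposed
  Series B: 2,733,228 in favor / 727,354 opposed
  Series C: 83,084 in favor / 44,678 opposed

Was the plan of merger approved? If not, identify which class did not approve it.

Approved — every class gave the required vote.

Series A: 2/3 of 2547113 = 1698075.33, rounded up to 1698076; 1,698,076 required, 1,698,076 in favor — approved.
Series B: 3/5 of 4554998 = 2732998.80, rounded up to 2732999; 2,732,999 required, 2,733,228 in favor — approved.
Series C: 3/5 of 138462 = 83077.20, rounded up to 83078; 83,078 required, 83,084 in favor — approved.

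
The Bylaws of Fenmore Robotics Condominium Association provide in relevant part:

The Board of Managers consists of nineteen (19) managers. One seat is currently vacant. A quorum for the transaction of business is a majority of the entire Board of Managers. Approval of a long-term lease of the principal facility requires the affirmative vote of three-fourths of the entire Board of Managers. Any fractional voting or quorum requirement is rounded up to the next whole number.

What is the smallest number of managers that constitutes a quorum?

10

A majority of 19 is 10.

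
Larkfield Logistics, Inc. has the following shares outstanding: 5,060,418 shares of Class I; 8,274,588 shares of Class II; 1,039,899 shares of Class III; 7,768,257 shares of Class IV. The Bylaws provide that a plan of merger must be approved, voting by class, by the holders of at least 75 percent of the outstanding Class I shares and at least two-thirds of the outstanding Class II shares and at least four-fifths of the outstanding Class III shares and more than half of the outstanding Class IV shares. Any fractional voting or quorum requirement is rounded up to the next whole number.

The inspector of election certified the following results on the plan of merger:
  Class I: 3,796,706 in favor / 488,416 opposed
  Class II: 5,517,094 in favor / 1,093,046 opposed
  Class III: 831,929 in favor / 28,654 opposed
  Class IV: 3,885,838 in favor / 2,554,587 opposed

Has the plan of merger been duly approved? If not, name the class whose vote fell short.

Approved — every class gave the required vote.

Class I: 3/4 of 5060418 = 3795313.50, rounded up to 3795314; 3,795,314 required, 3,796,706 in favor — approved.
Class II: 2/3 of 8274588 = 5516392; 5,516,392 required, 5,517,094 in favor — approved.
Class III: 4/5 of 1039899 = 831919.20, rounded up to 831920; 831,920 required, 831,929 in favor — approved.
Class IV: a majority of 7768257 is 3884129; 3,884,129 required, 3,885,838 in favor — approved.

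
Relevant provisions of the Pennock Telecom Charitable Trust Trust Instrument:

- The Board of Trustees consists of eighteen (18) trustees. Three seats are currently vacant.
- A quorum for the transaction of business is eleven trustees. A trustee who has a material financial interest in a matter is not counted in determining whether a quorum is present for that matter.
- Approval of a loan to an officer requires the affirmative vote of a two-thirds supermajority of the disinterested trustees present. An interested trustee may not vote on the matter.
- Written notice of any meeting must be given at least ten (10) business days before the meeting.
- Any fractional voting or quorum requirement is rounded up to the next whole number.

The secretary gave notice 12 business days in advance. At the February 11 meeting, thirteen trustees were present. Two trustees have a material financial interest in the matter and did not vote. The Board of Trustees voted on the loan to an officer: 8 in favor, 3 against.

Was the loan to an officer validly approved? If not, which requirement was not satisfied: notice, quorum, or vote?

Valid — all requirements satisfied.

Notice: 12 business days given; 10 required (12 ≥ 10). Satisfied.
Quorum: 13 present, but the 2 interested trustees do not count, leaving 11. Quorum is 11. Satisfied.
Vote: the loan to an officer requires two-thirds of the disinterested trustees present (13 − 2 = 11). 2/3 of 11 = 7.33, rounded up to 8, so 8 affirmative votes are needed; 8 voted in favor. Satisfied.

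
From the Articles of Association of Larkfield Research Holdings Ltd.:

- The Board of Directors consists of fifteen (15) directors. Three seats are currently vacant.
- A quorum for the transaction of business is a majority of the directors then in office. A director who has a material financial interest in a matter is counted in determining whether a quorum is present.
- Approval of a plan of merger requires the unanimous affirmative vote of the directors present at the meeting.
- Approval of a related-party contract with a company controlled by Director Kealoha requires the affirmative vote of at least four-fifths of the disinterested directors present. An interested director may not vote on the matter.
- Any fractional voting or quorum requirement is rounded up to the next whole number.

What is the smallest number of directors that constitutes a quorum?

A majority of 12 is 7.

7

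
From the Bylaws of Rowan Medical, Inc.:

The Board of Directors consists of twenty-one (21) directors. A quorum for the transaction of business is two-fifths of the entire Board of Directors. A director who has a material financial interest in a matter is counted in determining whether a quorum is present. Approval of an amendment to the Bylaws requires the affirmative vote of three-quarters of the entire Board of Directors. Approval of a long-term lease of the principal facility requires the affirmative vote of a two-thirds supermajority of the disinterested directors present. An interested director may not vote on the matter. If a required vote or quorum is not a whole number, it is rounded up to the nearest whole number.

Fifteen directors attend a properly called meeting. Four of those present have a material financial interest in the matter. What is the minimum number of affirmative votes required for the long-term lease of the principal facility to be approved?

8

The long-term lease of the principal facility requires two-thirds of the disinterested directors present (15 − 4 = 11).
2/3 of 11 = 7.33, rounded up to 8.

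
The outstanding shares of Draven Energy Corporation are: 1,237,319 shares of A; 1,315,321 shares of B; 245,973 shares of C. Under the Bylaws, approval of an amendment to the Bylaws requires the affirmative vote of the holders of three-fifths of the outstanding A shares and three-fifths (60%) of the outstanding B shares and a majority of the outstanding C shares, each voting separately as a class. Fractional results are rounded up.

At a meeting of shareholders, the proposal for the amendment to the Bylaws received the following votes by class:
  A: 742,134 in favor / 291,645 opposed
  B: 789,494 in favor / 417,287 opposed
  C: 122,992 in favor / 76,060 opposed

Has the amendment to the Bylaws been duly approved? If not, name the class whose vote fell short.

A: 3/5 of 1237319 = 742391.40, rounded up to 742392; 742,392 required, 742,134 in favor — not approved.
B: 3/5 of 1315321 = 789192.60, rounded up to 789193; 789,193 required, 789,494 in favor — approved.
C: a majority of 245973 is 122987; 122,987 required, 122,992 in favor — approved.

Not approved — the A shares did not give the required vote.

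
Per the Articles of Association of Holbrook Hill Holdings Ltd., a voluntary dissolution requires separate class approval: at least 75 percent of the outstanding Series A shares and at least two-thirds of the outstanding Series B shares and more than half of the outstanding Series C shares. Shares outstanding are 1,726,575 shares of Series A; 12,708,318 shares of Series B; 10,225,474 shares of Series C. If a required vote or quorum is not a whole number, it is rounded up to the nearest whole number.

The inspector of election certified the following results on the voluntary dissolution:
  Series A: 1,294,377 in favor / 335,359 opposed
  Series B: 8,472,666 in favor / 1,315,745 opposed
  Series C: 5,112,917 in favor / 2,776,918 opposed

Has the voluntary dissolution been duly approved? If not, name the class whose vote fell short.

Not approved — the Series A shares did not give the required vote.

Series A: 3/4 of 1726575 = 1294931.25, rounded up to 1294932; 1,294,932 required, 1,294,377 in favor — not approved.
Series B: 2/3 of 12708318 = 8472212; 8,472,212 required, 8,472,666 in favor — approved.
Series C: a majority of 10225474 is 5112738; 5,112,738 required, 5,112,917 in favor — approved.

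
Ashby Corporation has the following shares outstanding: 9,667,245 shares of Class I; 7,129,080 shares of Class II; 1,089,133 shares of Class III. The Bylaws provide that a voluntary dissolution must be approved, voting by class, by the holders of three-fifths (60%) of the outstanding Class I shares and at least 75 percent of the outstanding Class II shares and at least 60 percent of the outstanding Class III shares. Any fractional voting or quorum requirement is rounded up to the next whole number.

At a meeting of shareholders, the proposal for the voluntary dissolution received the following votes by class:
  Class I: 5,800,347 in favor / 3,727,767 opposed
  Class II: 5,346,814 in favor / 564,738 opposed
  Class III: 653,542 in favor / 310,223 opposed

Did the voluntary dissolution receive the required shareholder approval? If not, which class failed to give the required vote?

Class I: 3/5 of 9667245 = 5800347; 5,800,347 required, 5,800,347 in favor — approved.
Class II: 3/4 of 7129080 = 5346810; 5,346,810 required, 5,346,814 in favor — approved.
Class III: 3/5 of 1089133 = 653479.80, rounded up to 653480; 653,480 required, 653,542 in favor — approved.

Approved — every class gave the required vote.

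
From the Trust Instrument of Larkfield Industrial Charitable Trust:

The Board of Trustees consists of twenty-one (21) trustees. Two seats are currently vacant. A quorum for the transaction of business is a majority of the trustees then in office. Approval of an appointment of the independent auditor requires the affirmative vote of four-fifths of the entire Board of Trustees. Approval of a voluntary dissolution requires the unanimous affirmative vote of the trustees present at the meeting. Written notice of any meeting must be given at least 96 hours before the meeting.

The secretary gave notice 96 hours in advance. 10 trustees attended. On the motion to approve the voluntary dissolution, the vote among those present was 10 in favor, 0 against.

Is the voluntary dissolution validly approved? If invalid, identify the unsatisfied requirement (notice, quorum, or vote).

Valid — all requirements satisfied.

Notice: 96 hours given; 96 required (96 ≥ 96). Satisfied.
Quorum: 10 present; quorum is 10. Satisfied.
Vote: the voluntary dissolution requires the unanimous vote of the trustees present (10). Unanimous means all 10, so 10 affirmative votes are needed; 10 voted in favor. Satisfied.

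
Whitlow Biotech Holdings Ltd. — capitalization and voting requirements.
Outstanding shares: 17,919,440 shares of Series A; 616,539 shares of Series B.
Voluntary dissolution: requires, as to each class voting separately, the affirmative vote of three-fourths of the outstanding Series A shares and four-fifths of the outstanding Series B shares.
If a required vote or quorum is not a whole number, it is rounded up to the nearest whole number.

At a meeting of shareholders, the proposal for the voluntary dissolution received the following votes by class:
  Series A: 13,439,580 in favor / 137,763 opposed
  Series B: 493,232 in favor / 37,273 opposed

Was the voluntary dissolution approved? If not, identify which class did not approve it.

Series A: 3/4 of 17919440 = 13439580; 13,439,580 required, 13,439,580 in favor — approved.
Series B: 4/5 of 616539 = 493231.20, rounded up to 493232; 493,232 required, 493,232 in favor — approved.

Approved — every class gave the required vote.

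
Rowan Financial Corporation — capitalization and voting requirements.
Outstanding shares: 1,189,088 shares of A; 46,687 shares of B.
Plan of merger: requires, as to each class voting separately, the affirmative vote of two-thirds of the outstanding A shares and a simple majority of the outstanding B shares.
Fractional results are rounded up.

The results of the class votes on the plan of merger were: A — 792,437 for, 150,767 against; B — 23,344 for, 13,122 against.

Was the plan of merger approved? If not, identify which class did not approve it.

A: 2/3 of 1189088 = 792725.33, rounded up to 792726; 792,726 required, 792,437 in favor — not approved.
B: a majority of 46687 is 23344; 23,344 required, 23,344 in favor — approved.

Not approved — the A shares did not give the required vote.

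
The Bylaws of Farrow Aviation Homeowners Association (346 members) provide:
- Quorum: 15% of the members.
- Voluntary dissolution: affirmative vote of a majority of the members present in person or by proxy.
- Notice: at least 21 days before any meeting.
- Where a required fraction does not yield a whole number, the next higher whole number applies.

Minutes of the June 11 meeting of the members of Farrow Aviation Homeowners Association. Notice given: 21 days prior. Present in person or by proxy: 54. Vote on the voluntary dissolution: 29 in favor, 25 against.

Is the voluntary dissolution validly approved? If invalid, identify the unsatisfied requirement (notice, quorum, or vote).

Notice: 21 days given; 21 required. Satisfied.
Quorum: 15% of 346 = 51.90, rounded up to 52; 54 present. Satisfied.
Vote: requires a majority of those present (54); a majority of 54 is 28, so 28 needed; 29 in favor. Satisfied.

Valid — all requirements satisfied.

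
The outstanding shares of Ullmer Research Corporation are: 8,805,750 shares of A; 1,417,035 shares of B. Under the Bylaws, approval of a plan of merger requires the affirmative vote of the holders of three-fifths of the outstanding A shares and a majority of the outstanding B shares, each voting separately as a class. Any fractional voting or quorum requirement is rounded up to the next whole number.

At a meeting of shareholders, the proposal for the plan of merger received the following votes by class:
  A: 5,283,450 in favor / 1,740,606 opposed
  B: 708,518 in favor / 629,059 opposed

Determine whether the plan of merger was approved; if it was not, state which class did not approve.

A: 3/5 of 8805750 = 5283450; 5,283,450 required, 5,283,450 in favor — approved.
B: a majority of 1417035 is 708518; 708,518 required, 708,518 in favor — approved.

Approved — every class gave the required vote.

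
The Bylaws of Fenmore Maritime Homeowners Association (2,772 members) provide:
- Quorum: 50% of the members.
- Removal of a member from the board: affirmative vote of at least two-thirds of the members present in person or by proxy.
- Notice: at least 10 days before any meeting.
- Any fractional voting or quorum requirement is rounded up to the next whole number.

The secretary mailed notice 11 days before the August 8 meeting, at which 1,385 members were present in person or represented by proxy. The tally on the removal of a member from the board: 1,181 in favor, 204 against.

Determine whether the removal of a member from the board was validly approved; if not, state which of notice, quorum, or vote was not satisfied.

Notice: 11 days given; 10 required. Satisfied.
Quorum: 50% of 2,772 = 1,386; 1,385 present. Not satisfied.
Vote: requires two-thirds of those present (1,385); 2/3 of 1385 = 923.33, rounded up to 924, so 924 needed; 1,181 in favor. Satisfied.

Invalid — quorum requirement not satisfied.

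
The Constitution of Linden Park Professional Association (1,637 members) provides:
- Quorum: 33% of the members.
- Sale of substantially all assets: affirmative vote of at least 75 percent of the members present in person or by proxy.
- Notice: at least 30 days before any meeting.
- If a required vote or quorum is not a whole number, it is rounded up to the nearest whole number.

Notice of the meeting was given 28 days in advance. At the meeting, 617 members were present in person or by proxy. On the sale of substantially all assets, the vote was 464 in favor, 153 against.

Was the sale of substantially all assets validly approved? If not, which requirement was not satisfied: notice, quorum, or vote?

Invalid — notice requirement not satisfied.

Notice: 28 days given; 30 required. Not satisfied.
Quorum: 33% of 1,637 = 540.21, rounded up to 541; 617 present. Satisfied.
Vote: requires three-fourths of those present (617); 3/4 of 617 = 462.75, rounded up to 463, so 463 needed; 464 in favor. Satisfied.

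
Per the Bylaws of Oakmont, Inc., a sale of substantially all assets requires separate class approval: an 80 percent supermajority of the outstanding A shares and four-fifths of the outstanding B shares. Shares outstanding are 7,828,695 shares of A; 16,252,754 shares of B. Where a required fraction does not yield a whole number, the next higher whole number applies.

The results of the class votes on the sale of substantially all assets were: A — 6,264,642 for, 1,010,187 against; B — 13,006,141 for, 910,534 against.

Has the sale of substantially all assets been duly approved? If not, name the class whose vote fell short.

Approved — every class gave the required vote.

A: 4/5 of 7828695 = 6262956; 6,262,956 required, 6,264,642 in favor — approved.
B: 4/5 of 16252754 = 13002203.20, rounded up to 13002204; 13,002,204 required, 13,006,141 in favor — approved.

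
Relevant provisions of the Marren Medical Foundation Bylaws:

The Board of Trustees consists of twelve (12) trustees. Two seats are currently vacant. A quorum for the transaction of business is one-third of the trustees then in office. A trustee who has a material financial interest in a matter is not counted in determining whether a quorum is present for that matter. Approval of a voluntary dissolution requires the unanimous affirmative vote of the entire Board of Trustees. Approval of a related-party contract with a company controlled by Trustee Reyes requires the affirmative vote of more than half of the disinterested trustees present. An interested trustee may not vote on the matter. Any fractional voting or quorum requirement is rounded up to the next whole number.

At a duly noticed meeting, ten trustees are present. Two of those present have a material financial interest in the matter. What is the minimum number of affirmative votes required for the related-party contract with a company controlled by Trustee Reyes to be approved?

The related-party contract with a company controlled by Trustee Reyes requires a majority of the disinterested trustees present (10 − 2 = 8).
A majority of 8 is 5.

5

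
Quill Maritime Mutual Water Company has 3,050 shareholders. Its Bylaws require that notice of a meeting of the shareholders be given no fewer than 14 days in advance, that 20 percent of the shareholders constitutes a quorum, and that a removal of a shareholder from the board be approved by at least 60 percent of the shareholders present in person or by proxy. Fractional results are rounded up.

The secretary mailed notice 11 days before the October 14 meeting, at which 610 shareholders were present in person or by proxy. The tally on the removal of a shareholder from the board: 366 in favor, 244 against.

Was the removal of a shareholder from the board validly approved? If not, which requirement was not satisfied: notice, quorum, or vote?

Notice: 11 days given; 14 required. Not satisfied.
Quorum: 20% of 3,050 = 610; 610 present. Satisfied.
Vote: requires three-fifths of those present (610); 3/5 of 610 = 366, so 366 needed; 366 in favor. Satisfied.

Invalid — notice requirement not satisfied.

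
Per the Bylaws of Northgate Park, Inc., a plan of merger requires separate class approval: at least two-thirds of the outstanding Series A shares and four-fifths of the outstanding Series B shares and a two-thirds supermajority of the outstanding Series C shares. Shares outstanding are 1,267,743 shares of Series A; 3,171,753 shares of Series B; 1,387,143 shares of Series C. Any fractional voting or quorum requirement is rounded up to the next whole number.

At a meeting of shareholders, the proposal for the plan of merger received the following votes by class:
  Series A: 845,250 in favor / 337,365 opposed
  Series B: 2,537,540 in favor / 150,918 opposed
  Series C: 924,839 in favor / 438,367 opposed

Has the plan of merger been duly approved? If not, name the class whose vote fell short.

Series A: 2/3 of 1267743 = 845162; 845,162 required, 845,250 in favor — approved.
Series B: 4/5 of 3171753 = 2537402.40, rounded up to 2537403; 2,537,403 required, 2,537,540 in favor — approved.
Series C: 2/3 of 1387143 = 924762; 924,762 required, 924,839 in favor — approved.

Approved — every class gave the required vote.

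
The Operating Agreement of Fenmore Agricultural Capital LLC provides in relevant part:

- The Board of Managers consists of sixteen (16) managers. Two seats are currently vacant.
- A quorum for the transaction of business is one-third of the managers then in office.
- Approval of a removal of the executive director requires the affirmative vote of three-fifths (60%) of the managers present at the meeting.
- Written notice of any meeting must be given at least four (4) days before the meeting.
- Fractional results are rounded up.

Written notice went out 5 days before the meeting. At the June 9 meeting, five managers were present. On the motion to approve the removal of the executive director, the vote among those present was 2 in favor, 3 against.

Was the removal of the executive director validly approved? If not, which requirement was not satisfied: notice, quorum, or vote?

Invalid — vote requirement not satisfied.

Notice: 5 days given; 4 required (5 ≥ 4). Satisfied.
Quorum: 5 present; quorum is 5. Satisfied.
Vote: the removal of the executive director requires three-fifths of the managers present (5). 3/5 of 5 = 3, so 3 affirmative votes are needed; 2 voted in favor. Not satisfied.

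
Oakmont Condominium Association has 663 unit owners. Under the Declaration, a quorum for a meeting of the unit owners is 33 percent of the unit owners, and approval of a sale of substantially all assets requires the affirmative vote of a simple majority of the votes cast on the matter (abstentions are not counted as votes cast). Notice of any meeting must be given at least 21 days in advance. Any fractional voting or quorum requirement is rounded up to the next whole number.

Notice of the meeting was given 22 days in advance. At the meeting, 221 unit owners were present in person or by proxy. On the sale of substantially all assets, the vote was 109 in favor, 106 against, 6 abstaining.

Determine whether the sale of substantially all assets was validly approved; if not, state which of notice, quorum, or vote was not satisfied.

Notice: 22 days given; 21 required. Satisfied.
Quorum: 33% of 663 = 218.79, rounded up to 219; 221 present. Satisfied.
Vote: requires a majority of the votes cast (221 − 6 abstaining = 215); a majority of 215 is 108, so 108 needed; 109 in favor. Satisfied.

Valid — all requirements satisfied.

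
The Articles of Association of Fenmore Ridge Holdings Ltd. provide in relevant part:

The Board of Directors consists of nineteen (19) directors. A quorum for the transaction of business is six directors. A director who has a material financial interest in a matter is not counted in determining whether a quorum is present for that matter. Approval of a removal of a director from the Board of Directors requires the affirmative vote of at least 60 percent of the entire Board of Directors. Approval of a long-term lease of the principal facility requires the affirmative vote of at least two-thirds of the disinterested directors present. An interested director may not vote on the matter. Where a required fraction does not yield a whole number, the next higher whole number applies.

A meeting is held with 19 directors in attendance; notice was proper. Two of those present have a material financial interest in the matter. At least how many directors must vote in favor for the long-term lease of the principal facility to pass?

12

The long-term lease of the principal facility requires two-thirds of the disinterested directors present (19 − 2 = 17).
2/3 of 17 = 11.33, rounded up to 12.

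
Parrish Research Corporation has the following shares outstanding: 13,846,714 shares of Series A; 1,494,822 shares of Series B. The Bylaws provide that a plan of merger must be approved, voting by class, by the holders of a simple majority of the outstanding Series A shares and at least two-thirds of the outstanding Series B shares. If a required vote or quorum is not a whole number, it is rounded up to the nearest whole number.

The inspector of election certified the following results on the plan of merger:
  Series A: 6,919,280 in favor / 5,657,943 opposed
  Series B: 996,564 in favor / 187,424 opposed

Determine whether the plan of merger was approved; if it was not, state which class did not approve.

Not approved — the Series A shares did not give the required vote.

Series A: a majority of 13846714 is 6923358; 6,923,358 required, 6,919,280 in favor — not approved.
Series B: 2/3 of 1494822 = 996548; 996,548 required, 996,564 in favor — approved.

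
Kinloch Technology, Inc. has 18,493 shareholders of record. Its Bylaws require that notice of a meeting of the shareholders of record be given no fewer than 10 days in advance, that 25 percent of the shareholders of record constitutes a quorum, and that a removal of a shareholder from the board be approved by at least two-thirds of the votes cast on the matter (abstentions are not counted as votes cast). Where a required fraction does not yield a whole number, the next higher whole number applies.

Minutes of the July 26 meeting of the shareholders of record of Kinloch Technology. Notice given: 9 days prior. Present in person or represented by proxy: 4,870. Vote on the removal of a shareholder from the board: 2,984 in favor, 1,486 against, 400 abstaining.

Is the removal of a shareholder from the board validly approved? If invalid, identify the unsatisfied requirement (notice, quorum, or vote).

Invalid — notice requirement not satisfied.

Notice: 9 days given; 10 required. Not satisfied.
Quorum: 25% of 18,493 = 4,623.25, rounded up to 4,624; 4,870 present. Satisfied.
Vote: requires two-thirds of the votes cast (4,870 − 400 abstaining = 4,470); 2/3 of 4470 = 2980, so 2,980 needed; 2,984 in favor. Satisfied.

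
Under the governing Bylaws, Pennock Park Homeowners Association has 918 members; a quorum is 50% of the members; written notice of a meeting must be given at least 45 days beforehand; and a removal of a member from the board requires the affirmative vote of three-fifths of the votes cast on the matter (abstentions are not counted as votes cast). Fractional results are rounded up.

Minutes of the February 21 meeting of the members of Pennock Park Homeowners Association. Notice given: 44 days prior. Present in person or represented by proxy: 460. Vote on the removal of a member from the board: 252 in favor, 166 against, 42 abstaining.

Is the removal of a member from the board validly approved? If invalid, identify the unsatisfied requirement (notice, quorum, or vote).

Notice: 44 days given; 45 required. Not satisfied.
Quorum: 50% of 918 = 459; 460 present. Satisfied.
Vote: requires three-fifths of the votes cast (460 − 42 abstaining = 418); 3/5 of 418 = 250.80, rounded up to 251, so 251 needed; 252 in favor. Satisfied.

Invalid — notice requirement not satisfied.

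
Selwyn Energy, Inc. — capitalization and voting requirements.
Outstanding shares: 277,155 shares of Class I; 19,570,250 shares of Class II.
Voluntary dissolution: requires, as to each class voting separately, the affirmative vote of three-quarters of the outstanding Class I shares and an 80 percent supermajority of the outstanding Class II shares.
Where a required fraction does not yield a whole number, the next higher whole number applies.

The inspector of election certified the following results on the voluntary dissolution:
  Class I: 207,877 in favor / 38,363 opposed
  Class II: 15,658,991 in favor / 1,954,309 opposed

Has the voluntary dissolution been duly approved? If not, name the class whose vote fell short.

Class I: 3/4 of 277155 = 207866.25, rounded up to 207867; 207,867 required, 207,877 in favor — approved.
Class II: 4/5 of 19570250 = 15656200; 15,656,200 required, 15,658,991 in favor — approved.

Approved — every class gave the required vote.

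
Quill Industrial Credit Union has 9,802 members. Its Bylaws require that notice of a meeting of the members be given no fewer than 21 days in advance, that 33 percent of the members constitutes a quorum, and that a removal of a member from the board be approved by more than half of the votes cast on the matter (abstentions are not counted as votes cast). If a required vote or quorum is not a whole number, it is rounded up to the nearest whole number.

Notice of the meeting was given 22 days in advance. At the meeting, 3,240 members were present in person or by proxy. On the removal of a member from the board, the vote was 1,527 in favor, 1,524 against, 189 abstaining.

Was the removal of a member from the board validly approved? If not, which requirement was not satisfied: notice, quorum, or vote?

Notice: 22 days given; 21 required. Satisfied.
Quorum: 33% of 9,802 = 3,234.66, rounded up to 3,235; 3,240 present. Satisfied.
Vote: requires a majority of the votes cast (3,240 − 189 abstaining = 3,051); a majority of 3051 is 1526, so 1,526 needed; 1,527 in favor. Satisfied.

Valid — all requirements satisfied.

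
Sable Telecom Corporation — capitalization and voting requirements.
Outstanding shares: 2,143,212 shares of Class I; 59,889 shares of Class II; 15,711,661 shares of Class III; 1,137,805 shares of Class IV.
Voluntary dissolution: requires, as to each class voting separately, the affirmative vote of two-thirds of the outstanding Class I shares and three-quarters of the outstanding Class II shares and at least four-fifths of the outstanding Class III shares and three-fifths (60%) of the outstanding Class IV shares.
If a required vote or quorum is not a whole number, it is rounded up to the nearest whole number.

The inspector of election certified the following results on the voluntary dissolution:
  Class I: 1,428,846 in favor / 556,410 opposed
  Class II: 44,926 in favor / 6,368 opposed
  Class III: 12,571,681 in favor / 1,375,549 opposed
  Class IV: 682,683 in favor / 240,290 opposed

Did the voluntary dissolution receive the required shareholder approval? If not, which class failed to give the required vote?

Class I: 2/3 of 2143212 = 1428808; 1,428,808 required, 1,428,846 in favor — approved.
Class II: 3/4 of 59889 = 44916.75, rounded up to 44917; 44,917 required, 44,926 in favor — approved.
Class III: 4/5 of 15711661 = 12569328.80, rounded up to 12569329; 12,569,329 required, 12,571,681 in favor — approved.
Class IV: 3/5 of 1137805 = 682683; 682,683 required, 682,683 in favor — approved.

Approved — every class gave the required vote.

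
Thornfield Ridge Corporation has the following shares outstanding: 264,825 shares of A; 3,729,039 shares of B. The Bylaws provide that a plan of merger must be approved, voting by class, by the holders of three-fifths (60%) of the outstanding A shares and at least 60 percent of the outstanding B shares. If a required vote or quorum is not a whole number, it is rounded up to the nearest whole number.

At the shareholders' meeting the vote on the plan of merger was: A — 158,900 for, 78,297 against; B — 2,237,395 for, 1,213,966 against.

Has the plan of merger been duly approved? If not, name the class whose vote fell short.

Not approved — the B shares did not give the required vote.

A: 3/5 of 264825 = 158895; 158,895 required, 158,900 in favor — approved.
B: 3/5 of 3729039 = 2237423.40, rounded up to 2237424; 2,237,424 required, 2,237,395 in favor — not approved.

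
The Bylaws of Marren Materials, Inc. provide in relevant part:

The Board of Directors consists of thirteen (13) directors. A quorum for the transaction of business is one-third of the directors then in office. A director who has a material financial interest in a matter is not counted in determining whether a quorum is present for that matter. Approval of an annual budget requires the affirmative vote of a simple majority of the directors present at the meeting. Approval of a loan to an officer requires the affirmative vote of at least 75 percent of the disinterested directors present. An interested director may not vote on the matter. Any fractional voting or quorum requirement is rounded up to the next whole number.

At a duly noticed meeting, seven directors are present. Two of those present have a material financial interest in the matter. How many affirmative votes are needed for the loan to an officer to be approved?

The loan to an officer requires three-fourths of the disinterested directors present (7 − 2 = 5).
3/4 of 5 = 3.75, rounded up to 4.

4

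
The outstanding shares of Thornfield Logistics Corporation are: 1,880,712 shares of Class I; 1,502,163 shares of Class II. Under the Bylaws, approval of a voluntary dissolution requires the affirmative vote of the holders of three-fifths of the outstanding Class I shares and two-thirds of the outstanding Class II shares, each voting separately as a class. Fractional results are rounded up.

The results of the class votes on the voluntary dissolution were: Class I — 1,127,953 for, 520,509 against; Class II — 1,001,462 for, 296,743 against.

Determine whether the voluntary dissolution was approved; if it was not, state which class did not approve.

Class I: 3/5 of 1880712 = 1128427.20, rounded up to 1128428; 1,128,428 required, 1,127,953 in favor — not approved.
Class II: 2/3 of 1502163 = 1001442; 1,001,442 required, 1,001,462 in favor — approved.

Not approved — the Class I shares did not give the required vote.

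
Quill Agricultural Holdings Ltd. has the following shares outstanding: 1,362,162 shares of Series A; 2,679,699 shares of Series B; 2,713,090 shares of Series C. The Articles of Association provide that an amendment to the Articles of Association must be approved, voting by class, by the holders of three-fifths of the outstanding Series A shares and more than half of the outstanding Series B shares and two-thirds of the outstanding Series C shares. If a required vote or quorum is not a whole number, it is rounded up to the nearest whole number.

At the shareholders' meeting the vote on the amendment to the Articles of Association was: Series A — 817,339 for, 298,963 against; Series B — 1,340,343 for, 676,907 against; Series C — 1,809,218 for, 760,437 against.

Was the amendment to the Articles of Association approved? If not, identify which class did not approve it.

Series A: 3/5 of 1362162 = 817297.20, rounded up to 817298; 817,298 required, 817,339 in favor — approved.
Series B: a majority of 2679699 is 1339850; 1,339,850 required, 1,340,343 in favor — approved.
Series C: 2/3 of 2713090 = 1808726.67, rounded up to 1808727; 1,808,727 required, 1,809,218 in favor — approved.

Approved — every class gave the required vote.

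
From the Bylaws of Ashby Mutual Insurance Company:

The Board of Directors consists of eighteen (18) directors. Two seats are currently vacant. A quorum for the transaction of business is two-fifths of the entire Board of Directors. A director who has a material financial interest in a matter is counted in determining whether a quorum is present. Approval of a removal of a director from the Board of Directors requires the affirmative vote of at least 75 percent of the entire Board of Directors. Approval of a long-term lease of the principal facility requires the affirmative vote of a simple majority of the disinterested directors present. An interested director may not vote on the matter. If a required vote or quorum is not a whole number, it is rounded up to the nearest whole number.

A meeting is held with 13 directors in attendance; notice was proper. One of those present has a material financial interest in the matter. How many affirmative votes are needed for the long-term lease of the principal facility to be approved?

7

The long-term lease of the principal facility requires a majority of the disinterested directors present (13 − 1 = 12).
A majority of 12 is 7.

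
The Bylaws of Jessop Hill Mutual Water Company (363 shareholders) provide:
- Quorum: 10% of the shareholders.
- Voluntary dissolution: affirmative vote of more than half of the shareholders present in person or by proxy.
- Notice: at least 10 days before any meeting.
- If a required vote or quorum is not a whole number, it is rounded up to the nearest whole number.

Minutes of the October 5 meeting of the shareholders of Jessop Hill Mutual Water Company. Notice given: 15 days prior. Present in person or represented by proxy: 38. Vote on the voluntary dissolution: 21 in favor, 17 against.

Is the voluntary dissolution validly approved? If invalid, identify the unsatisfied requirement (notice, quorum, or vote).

Notice: 15 days given; 10 required. Satisfied.
Quorum: 10% of 363 = 36.30, rounded up to 37; 38 present. Satisfied.
Vote: requires a majority of those present (38); a majority of 38 is 20, so 20 needed; 21 in favor. Satisfied.

Valid — all requirements satisfied.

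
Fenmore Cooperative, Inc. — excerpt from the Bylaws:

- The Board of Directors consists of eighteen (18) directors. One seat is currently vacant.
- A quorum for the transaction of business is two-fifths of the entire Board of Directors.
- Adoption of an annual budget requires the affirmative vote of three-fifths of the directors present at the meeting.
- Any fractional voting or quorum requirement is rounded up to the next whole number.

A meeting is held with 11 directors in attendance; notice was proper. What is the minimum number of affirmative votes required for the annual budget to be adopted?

The annual budget requires three-fifths of the directors present (11).
3/5 of 11 = 6.60, rounded up to 7.

7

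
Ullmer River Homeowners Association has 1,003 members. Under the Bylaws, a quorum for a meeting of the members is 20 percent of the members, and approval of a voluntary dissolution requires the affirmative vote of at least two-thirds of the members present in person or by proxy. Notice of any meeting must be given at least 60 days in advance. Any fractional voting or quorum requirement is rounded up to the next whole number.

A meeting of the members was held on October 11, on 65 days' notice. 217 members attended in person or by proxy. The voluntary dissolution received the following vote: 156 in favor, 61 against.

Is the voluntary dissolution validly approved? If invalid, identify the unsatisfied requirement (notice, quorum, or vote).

Notice: 65 days given; 60 required. Satisfied.
Quorum: 20% of 1,003 = 200.60, rounded up to 201; 217 present. Satisfied.
Vote: requires two-thirds of those present (217); 2/3 of 217 = 144.67, rounded up to 145, so 145 needed; 156 in favor. Satisfied.

Valid — all requirements satisfied.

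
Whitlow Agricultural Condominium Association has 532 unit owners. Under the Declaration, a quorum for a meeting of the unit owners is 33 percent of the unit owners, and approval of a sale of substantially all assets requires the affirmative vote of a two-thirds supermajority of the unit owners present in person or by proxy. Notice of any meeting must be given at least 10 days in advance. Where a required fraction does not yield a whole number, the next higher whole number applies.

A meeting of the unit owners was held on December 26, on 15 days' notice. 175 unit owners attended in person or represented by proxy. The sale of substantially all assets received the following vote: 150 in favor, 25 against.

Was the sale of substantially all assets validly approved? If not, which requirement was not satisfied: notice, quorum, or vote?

Notice: 15 days given; 10 required. Satisfied.
Quorum: 33% of 532 = 175.56, rounded up to 176; 175 present. Not satisfied.
Vote: requires two-thirds of those present (175); 2/3 of 175 = 116.67, rounded up to 117, so 117 needed; 150 in favor. Satisfied.

Invalid — quorum requirement not satisfied.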